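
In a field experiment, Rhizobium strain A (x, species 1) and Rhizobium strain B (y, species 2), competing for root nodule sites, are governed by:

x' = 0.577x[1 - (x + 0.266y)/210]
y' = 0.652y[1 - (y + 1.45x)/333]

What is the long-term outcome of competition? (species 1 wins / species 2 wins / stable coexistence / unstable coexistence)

stable coexistence

Compare the nullcline intercepts: K1/α12 = 210/0.266 = 789 > K2 = 333; K2/α21 = 333/1.45 = 230 > K1 = 210.
Since both inequalities hold, each species can invade when rare, so the interior equilibrium is stable.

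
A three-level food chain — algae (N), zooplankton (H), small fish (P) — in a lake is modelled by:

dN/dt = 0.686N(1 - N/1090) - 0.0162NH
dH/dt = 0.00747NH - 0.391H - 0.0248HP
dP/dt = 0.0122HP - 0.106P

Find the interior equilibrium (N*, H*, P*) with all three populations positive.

From dP/dt = 0: 0.0122H* = 0.106, so H* = 8.69.
From dN/dt = 0: 0.686(1 - N*/1090) = 0.0162·8.69, giving N* = 1090·(1 - 0.205) = 866.
From dH/dt = 0: 0.00747·866 - 0.391 = 0.0248P*, so P* = 6.08/0.0248 = 245.

N* ≈ 866, H* ≈ 8.69, P* ≈ 245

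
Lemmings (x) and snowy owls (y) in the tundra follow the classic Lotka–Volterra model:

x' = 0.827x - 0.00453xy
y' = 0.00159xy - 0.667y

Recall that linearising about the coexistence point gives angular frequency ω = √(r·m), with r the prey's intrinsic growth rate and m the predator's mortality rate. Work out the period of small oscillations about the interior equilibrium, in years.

Here r = 0.827 and m = 0.667, so r·m = 0.552.
ω = √0.552 = 0.743 per year, hence T = 2π/ω ≈ 8.46 years.

T ≈ 8.46 years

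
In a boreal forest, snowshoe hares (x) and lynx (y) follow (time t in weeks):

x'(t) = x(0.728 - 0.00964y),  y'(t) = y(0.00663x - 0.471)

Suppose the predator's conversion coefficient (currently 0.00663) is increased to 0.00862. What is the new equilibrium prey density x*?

x* ≈ 54.6

At the interior fixed point, setting dy/dt = 0 with y > 0 fixes x* = (predator death rate)/(xy coefficient) — independent of the other coefficients.
With the change, x* = 0.471/0.00862 = 54.6; it falls from 71.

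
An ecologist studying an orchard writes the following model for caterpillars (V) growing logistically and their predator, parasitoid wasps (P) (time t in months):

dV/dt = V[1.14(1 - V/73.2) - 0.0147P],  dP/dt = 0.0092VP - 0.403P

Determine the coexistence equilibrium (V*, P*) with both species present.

V* ≈ 43.8, P* ≈ 31.1

From dP/dt = 0 with P > 0: 0.0092V* = 0.403, so V* = 43.8.
Substitute into dV/dt = 0: 1.14(1 - 43.8/73.2) = 0.0147P*.
The bracket is 0.402, giving P* = 0.458/0.0147 = 31.1.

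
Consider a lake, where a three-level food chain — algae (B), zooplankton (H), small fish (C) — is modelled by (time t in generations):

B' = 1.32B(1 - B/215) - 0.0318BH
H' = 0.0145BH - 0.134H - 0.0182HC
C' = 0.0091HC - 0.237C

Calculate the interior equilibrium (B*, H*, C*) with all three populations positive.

B* ≈ 80.1, H* ≈ 26, C* ≈ 56.5

From dC/dt = 0: 0.0091H* = 0.237, so H* = 26.
From dB/dt = 0: 1.32(1 - B*/215) = 0.0318·26, giving B* = 215·(1 - 0.627) = 80.1.
From dH/dt = 0: 0.0145·80.1 - 0.134 = 0.0182C*, so C* = 1.03/0.0182 = 56.5.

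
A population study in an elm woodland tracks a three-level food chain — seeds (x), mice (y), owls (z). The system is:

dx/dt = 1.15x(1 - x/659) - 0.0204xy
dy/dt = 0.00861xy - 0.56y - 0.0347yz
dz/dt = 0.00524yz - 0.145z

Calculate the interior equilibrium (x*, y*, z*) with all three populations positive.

From dz/dt = 0: 0.00524y* = 0.145, so y* = 27.7.
From dx/dt = 0: 1.15(1 - x*/659) = 0.0204·27.7, giving x* = 659·(1 - 0.491) = 336.
From dy/dt = 0: 0.00861·336 - 0.56 = 0.0347z*, so z* = 2.33/0.0347 = 67.1.

x* ≈ 336, y* ≈ 27.7, z* ≈ 67.1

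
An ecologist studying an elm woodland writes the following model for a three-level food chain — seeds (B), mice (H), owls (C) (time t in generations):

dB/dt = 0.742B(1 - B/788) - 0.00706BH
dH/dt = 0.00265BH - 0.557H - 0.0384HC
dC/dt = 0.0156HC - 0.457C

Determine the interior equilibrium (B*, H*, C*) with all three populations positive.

From dC/dt = 0: 0.0156H* = 0.457, so H* = 29.3.
From dB/dt = 0: 0.742(1 - B*/788) = 0.00706·29.3, giving B* = 788·(1 - 0.279) = 568.
From dH/dt = 0: 0.00265·568 - 0.557 = 0.0384C*, so C* = 0.949/0.0384 = 24.7.

B* ≈ 568, H* ≈ 29.3, C* ≈ 24.7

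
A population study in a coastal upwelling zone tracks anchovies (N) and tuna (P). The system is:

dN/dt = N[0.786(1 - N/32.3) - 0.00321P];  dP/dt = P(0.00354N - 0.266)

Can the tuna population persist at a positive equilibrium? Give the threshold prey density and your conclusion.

Threshold N = 75.1; K < 75.1, so no, the predator goes extinct.

The predator equation gives dP/dt > 0 only when N > 0.266/0.00354 = 75.1.
Without the predator, N → K = 32.3. Since 32.3 < 75.1, the predator cannot invade.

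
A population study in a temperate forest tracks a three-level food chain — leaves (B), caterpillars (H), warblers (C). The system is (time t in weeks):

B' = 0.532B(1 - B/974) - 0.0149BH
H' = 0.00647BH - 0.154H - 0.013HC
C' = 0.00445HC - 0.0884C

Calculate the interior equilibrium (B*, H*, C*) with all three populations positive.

B* ≈ 432, H* ≈ 19.9, C* ≈ 203

From dC/dt = 0: 0.00445H* = 0.0884, so H* = 19.9.
From dB/dt = 0: 0.532(1 - B*/974) = 0.0149·19.9, giving B* = 974·(1 - 0.556) = 432.
From dH/dt = 0: 0.00647·432 - 0.154 = 0.013C*, so C* = 2.64/0.013 = 203.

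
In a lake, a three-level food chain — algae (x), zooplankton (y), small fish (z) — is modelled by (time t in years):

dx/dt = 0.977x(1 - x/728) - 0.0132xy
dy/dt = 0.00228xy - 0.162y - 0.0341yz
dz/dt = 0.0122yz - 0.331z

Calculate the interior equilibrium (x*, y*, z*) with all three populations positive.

x* ≈ 461, y* ≈ 27.1, z* ≈ 26.1

From dz/dt = 0: 0.0122y* = 0.331, so y* = 27.1.
From dx/dt = 0: 0.977(1 - x*/728) = 0.0132·27.1, giving x* = 728·(1 - 0.367) = 461.
From dy/dt = 0: 0.00228·461 - 0.162 = 0.0341z*, so z* = 0.889/0.0341 = 26.1.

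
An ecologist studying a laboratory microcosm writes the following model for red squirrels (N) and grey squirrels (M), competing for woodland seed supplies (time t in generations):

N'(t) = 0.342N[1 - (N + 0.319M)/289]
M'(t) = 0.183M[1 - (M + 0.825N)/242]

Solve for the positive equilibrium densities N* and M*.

Setting both brackets to zero gives the nullclines N + 0.319M = 289 and 0.825N + M = 242.
Substituting M = 242 - 0.825N into the first: N(1 - 0.319·0.825) = 289 - 0.319·242.
So N* = 212/0.737 = 287, and then M* = 242 - 0.825·287 = 4.85.

N* ≈ 287, M* ≈ 4.85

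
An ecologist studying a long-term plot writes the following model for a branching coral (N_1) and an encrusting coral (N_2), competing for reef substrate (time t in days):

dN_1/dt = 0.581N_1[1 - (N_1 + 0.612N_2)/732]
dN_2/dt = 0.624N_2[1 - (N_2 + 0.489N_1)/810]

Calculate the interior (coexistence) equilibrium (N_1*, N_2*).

Setting both brackets to zero gives the nullclines N_1 + 0.612N_2 = 732 and 0.489N_1 + N_2 = 810.
Substituting N_2 = 810 - 0.489N_1 into the first: N_1(1 - 0.612·0.489) = 732 - 0.612·810.
So N_1* = 236/0.701 = 337, and then N_2* = 810 - 0.489·337 = 645.

N_1* ≈ 337, N_2* ≈ 645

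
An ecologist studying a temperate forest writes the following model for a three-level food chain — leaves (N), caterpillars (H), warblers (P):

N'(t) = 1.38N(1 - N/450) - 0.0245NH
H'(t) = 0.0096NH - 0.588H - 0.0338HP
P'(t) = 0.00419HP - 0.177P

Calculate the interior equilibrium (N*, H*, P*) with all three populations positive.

N* ≈ 113, H* ≈ 42.2, P* ≈ 14.6

From dP/dt = 0: 0.00419H* = 0.177, so H* = 42.2.
From dN/dt = 0: 1.38(1 - N*/450) = 0.0245·42.2, giving N* = 450·(1 - 0.75) = 113.
From dH/dt = 0: 0.0096·113 - 0.588 = 0.0338P*, so P* = 0.492/0.0338 = 14.6.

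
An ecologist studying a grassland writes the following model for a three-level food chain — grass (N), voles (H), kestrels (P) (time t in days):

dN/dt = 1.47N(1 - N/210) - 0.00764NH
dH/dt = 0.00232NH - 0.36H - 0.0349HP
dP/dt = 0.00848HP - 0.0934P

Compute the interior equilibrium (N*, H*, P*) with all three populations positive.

From dP/dt = 0: 0.00848H* = 0.0934, so H* = 11.
From dN/dt = 0: 1.47(1 - N*/210) = 0.00764·11, giving N* = 210·(1 - 0.0572) = 198.
From dH/dt = 0: 0.00232·198 - 0.36 = 0.0349P*, so P* = 0.0993/0.0349 = 2.85.

N* ≈ 198, H* ≈ 11, P* ≈ 2.85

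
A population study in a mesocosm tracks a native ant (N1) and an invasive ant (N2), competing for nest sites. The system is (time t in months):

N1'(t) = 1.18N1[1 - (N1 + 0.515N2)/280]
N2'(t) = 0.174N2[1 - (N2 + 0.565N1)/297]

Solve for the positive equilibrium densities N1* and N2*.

Setting both brackets to zero gives the nullclines N1 + 0.515N2 = 280 and 0.565N1 + N2 = 297.
Substituting N2 = 297 - 0.565N1 into the first: N1(1 - 0.515·0.565) = 280 - 0.515·297.
So N1* = 127/0.709 = 179, and then N2* = 297 - 0.565·179 = 196.

N1* ≈ 179, N2* ≈ 196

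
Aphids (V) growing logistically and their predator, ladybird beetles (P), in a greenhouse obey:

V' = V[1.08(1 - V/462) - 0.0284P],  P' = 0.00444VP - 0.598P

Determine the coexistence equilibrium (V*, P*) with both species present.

From dP/dt = 0 with P > 0: 0.00444V* = 0.598, so V* = 135.
Substitute into dV/dt = 0: 1.08(1 - 135/462) = 0.0284P*.
The bracket is 0.708, giving P* = 0.765/0.0284 = 26.9.

V* ≈ 135, P* ≈ 26.9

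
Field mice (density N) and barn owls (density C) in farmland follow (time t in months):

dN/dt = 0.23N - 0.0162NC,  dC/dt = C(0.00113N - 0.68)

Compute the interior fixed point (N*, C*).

Set dC/dt = 0 with C > 0: 0.00113N - 0.68 = 0, so N* = 0.68/0.00113 = 602.
Set dN/dt = 0 with N > 0: 0.23 - 0.0162C = 0, so C* = 0.23/0.0162 = 14.2.

N* ≈ 602, C* ≈ 14.2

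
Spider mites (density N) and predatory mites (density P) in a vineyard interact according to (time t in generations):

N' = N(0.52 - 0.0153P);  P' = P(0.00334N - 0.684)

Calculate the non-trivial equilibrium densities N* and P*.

Set dP/dt = 0 with P > 0: 0.00334N - 0.684 = 0, so N* = 0.684/0.00334 = 205.
Set dN/dt = 0 with N > 0: 0.52 - 0.0153P = 0, so P* = 0.52/0.0153 = 34.

N* ≈ 205, P* ≈ 34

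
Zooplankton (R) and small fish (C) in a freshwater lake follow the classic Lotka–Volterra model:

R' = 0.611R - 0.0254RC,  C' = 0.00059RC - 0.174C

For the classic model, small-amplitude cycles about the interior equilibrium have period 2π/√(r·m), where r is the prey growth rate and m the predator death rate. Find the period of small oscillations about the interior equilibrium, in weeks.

T ≈ 19.3 weeks

Here r = 0.611 and m = 0.174, so r·m = 0.106.
ω = √0.106 = 0.326 per week, hence T = 2π/ω ≈ 19.3 weeks.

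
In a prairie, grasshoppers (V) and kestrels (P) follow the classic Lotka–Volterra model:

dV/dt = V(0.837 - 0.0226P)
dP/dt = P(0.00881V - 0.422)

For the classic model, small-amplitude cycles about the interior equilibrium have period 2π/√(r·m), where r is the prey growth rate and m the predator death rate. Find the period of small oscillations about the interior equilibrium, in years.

Here r = 0.837 and m = 0.422, so r·m = 0.353.
ω = √0.353 = 0.594 per year, hence T = 2π/ω ≈ 10.6 years.

T ≈ 10.6 years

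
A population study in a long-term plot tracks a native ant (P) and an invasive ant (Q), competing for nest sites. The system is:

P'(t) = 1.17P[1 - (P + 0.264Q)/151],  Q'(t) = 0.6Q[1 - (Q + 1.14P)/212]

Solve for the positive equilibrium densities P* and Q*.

P* ≈ 136, Q* ≈ 57

Setting both brackets to zero gives the nullclines P + 0.264Q = 151 and 1.14P + Q = 212.
Substituting Q = 212 - 1.14P into the first: P(1 - 0.264·1.14) = 151 - 0.264·212.
So P* = 95/0.699 = 136, and then Q* = 212 - 1.14·136 = 57.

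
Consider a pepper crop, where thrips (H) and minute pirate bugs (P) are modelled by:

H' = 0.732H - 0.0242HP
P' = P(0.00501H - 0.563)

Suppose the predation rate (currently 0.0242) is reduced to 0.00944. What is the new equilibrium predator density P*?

At the interior fixed point, setting dH/dt = 0 with H > 0 fixes P* = (prey growth rate)/(HP coefficient) — independent of the other coefficients.
With the change, P* = 0.732/0.00944 = 77.5; it rises from 30.2.

P* ≈ 77.5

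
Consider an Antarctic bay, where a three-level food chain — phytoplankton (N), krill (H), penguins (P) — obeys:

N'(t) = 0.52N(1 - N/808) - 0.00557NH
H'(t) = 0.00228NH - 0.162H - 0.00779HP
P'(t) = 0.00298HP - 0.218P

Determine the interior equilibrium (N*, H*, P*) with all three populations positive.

N* ≈ 175, H* ≈ 73.2, P* ≈ 30.4

From dP/dt = 0: 0.00298H* = 0.218, so H* = 73.2.
From dN/dt = 0: 0.52(1 - N*/808) = 0.00557·73.2, giving N* = 808·(1 - 0.784) = 175.
From dH/dt = 0: 0.00228·175 - 0.162 = 0.00779P*, so P* = 0.237/0.00779 = 30.4.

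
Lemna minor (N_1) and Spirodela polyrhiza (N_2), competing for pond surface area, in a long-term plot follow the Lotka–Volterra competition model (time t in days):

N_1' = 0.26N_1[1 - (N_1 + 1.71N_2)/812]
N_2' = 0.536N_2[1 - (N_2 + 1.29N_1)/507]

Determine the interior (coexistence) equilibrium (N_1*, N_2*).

Setting both brackets to zero gives the nullclines N_1 + 1.71N_2 = 812 and 1.29N_1 + N_2 = 507.
Substituting N_2 = 507 - 1.29N_1 into the first: N_1(1 - 1.71·1.29) = 812 - 1.71·507.
So N_1* = -55/-1.21 = 45.6, and then N_2* = 507 - 1.29·45.6 = 448.

N_1* ≈ 45.6, N_2* ≈ 448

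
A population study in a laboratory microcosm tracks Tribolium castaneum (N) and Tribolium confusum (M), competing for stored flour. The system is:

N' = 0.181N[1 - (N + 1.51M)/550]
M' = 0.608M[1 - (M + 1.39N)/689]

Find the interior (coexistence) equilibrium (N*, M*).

N* ≈ 446, M* ≈ 68.7

Setting both brackets to zero gives the nullclines N + 1.51M = 550 and 1.39N + M = 689.
Substituting M = 689 - 1.39N into the first: N(1 - 1.51·1.39) = 550 - 1.51·689.
So N* = -490/-1.1 = 446, and then M* = 689 - 1.39·446 = 68.7.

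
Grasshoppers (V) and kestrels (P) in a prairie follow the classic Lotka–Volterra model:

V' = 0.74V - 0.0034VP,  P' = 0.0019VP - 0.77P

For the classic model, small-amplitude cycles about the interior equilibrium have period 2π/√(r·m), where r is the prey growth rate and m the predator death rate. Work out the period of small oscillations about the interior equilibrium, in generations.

Here r = 0.74 and m = 0.77, so r·m = 0.57.
ω = √0.57 = 0.755 per generation, hence T = 2π/ω ≈ 8.32 generations.

T ≈ 8.32 generations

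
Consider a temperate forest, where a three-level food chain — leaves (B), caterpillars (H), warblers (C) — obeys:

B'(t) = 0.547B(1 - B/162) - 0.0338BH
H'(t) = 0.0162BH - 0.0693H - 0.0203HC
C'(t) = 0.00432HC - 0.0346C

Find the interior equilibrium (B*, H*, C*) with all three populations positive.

B* ≈ 81.8, H* ≈ 8.01, C* ≈ 61.9

From dC/dt = 0: 0.00432H* = 0.0346, so H* = 8.01.
From dB/dt = 0: 0.547(1 - B*/162) = 0.0338·8.01, giving B* = 162·(1 - 0.495) = 81.8.
From dH/dt = 0: 0.0162·81.8 - 0.0693 = 0.0203C*, so C* = 1.26/0.0203 = 61.9.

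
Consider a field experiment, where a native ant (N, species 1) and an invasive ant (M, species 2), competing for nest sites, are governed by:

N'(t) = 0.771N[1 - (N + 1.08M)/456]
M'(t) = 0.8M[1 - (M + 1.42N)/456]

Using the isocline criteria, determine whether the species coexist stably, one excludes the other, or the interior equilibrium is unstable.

Compare the nullcline intercepts: K1/α12 = 456/1.08 = 422 < K2 = 456; K2/α21 = 456/1.42 = 321 < K1 = 456.
Since both are reversed, neither can invade when rare; the interior point is a saddle.

unstable coexistence (outcome depends on initial conditions)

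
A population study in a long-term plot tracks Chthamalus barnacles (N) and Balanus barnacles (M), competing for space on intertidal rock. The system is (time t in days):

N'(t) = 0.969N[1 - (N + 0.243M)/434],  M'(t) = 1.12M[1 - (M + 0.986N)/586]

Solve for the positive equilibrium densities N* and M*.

N* ≈ 383, M* ≈ 208

Setting both brackets to zero gives the nullclines N + 0.243M = 434 and 0.986N + M = 586.
Substituting M = 586 - 0.986N into the first: N(1 - 0.243·0.986) = 434 - 0.243·586.
So N* = 292/0.76 = 383, and then M* = 586 - 0.986·383 = 208.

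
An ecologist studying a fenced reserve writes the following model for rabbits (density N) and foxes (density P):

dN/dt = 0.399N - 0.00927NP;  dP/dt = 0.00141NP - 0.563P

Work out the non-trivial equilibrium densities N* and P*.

Set dP/dt = 0 with P > 0: 0.00141N - 0.563 = 0, so N* = 0.563/0.00141 = 399.
Set dN/dt = 0 with N > 0: 0.399 - 0.00927P = 0, so P* = 0.399/0.00927 = 43.

N* ≈ 399, P* ≈ 43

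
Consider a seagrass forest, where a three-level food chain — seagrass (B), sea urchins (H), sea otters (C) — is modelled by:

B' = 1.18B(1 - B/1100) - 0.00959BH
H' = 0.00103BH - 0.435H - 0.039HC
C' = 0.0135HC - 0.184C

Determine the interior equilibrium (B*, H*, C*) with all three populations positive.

From dC/dt = 0: 0.0135H* = 0.184, so H* = 13.6.
From dB/dt = 0: 1.18(1 - B*/1100) = 0.00959·13.6, giving B* = 1100·(1 - 0.111) = 978.
From dH/dt = 0: 0.00103·978 - 0.435 = 0.039C*, so C* = 0.572/0.039 = 14.7.

B* ≈ 978, H* ≈ 13.6, C* ≈ 14.7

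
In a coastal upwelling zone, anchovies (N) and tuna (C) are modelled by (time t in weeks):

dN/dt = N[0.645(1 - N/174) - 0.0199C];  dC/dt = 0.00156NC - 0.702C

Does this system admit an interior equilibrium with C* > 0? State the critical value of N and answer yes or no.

The predator equation gives dC/dt > 0 only when N > 0.702/0.00156 = 450.
Without the predator, N → K = 174. Since 174 < 450, the predator cannot invade.

Threshold N = 450; K < 450, so no, the predator goes extinct.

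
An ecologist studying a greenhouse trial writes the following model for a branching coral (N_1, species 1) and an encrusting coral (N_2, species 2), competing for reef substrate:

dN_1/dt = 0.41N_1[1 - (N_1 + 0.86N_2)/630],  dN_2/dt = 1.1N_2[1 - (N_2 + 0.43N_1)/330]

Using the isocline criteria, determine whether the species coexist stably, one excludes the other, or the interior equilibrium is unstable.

Compare the nullcline intercepts: K1/α12 = 630/0.86 = 733 > K2 = 330; K2/α21 = 330/0.43 = 767 > K1 = 630.
Since both inequalities hold, each species can invade when rare, so the interior equilibrium is stable.

stable coexistence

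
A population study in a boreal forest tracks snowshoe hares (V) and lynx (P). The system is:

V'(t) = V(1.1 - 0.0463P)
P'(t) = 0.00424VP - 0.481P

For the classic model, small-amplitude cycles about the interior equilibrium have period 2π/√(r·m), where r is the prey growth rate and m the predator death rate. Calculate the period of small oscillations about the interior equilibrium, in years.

Here r = 1.1 and m = 0.481, so r·m = 0.529.
ω = √0.529 = 0.727 per year, hence T = 2π/ω ≈ 8.64 years.

T ≈ 8.64 years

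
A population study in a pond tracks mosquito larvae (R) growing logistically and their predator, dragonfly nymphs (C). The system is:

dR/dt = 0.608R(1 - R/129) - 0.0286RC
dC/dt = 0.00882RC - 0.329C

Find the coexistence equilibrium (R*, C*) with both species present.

From dC/dt = 0 with C > 0: 0.00882R* = 0.329, so R* = 37.3.
Substitute into dR/dt = 0: 0.608(1 - 37.3/129) = 0.0286C*.
The bracket is 0.711, giving C* = 0.432/0.0286 = 15.1.

R* ≈ 37.3, C* ≈ 15.1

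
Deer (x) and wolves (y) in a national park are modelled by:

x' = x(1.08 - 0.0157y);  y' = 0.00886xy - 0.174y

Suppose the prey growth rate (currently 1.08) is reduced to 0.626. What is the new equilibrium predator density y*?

At the interior fixed point, setting dx/dt = 0 with x > 0 fixes y* = (prey growth rate)/(xy coefficient) — independent of the other coefficients.
With the change, y* = 0.626/0.0157 = 39.9; it falls from 68.8.

y* ≈ 39.9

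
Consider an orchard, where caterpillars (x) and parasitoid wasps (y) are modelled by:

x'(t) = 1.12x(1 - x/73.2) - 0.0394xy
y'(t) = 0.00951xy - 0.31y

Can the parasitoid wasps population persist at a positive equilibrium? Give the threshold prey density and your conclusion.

The predator equation gives dy/dt > 0 only when x > 0.31/0.00951 = 32.6.
Without the predator, x → K = 73.2. Since 73.2 > 32.6, the predator can invade and persist.

Threshold x = 32.6; K > 32.6, so yes, the predator persists.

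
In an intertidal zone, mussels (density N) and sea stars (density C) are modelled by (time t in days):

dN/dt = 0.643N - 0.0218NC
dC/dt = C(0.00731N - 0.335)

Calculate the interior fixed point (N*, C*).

Set dC/dt = 0 with C > 0: 0.00731N - 0.335 = 0, so N* = 0.335/0.00731 = 45.8.
Set dN/dt = 0 with N > 0: 0.643 - 0.0218C = 0, so C* = 0.643/0.0218 = 29.5.

N* ≈ 45.8, C* ≈ 29.5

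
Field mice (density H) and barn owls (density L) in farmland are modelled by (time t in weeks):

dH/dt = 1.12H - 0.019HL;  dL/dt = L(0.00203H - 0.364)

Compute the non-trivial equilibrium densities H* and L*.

Set dL/dt = 0 with L > 0: 0.00203H - 0.364 = 0, so H* = 0.364/0.00203 = 179.
Set dH/dt = 0 with H > 0: 1.12 - 0.019L = 0, so L* = 1.12/0.019 = 58.9.

H* ≈ 179, L* ≈ 58.9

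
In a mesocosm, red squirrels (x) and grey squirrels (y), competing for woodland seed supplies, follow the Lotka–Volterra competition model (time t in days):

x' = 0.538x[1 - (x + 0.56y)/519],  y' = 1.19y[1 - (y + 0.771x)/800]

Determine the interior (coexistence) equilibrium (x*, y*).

x* ≈ 125, y* ≈ 704

Setting both brackets to zero gives the nullclines x + 0.56y = 519 and 0.771x + y = 800.
Substituting y = 800 - 0.771x into the first: x(1 - 0.56·0.771) = 519 - 0.56·800.
So x* = 71/0.568 = 125, and then y* = 800 - 0.771·125 = 704.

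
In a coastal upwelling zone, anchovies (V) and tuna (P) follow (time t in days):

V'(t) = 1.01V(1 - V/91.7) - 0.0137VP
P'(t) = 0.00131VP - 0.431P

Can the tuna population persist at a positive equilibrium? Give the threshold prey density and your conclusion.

The predator equation gives dP/dt > 0 only when V > 0.431/0.00131 = 329.
Without the predator, V → K = 91.7. Since 91.7 < 329, the predator cannot invade.

Threshold V = 329; K < 329, so no, the predator goes extinct.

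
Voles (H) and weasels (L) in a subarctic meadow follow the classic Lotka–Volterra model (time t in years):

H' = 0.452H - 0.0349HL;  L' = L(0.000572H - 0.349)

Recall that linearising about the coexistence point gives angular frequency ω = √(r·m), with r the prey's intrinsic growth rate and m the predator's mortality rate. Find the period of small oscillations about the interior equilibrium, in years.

T ≈ 15.8 years

Here r = 0.452 and m = 0.349, so r·m = 0.158.
ω = √0.158 = 0.397 per year, hence T = 2π/ω ≈ 15.8 years.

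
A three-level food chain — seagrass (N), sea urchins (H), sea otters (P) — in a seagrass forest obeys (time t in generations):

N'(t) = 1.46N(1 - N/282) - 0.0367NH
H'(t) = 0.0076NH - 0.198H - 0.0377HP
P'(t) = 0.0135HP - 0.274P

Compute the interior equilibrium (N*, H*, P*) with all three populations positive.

N* ≈ 138, H* ≈ 20.3, P* ≈ 22.6

From dP/dt = 0: 0.0135H* = 0.274, so H* = 20.3.
From dN/dt = 0: 1.46(1 - N*/282) = 0.0367·20.3, giving N* = 282·(1 - 0.51) = 138.
From dH/dt = 0: 0.0076·138 - 0.198 = 0.0377P*, so P* = 0.852/0.0377 = 22.6.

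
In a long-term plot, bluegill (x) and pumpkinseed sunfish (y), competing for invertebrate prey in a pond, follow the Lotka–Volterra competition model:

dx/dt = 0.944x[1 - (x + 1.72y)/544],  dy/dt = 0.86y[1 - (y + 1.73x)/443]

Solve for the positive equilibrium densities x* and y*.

x* ≈ 110, y* ≈ 252

Setting both brackets to zero gives the nullclines x + 1.72y = 544 and 1.73x + y = 443.
Substituting y = 443 - 1.73x into the first: x(1 - 1.72·1.73) = 544 - 1.72·443.
So x* = -218/-1.98 = 110, and then y* = 443 - 1.73·110 = 252.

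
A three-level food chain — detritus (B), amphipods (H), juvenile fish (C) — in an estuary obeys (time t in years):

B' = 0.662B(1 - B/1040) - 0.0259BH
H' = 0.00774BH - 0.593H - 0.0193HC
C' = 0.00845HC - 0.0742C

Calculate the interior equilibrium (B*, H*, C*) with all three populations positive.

From dC/dt = 0: 0.00845H* = 0.0742, so H* = 8.78.
From dB/dt = 0: 0.662(1 - B*/1040) = 0.0259·8.78, giving B* = 1040·(1 - 0.344) = 683.
From dH/dt = 0: 0.00774·683 - 0.593 = 0.0193C*, so C* = 4.69/0.0193 = 243.

B* ≈ 683, H* ≈ 8.78, C* ≈ 243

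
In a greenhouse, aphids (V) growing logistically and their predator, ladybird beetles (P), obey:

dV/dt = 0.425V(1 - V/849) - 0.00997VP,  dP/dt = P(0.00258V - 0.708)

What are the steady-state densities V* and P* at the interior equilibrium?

V* ≈ 274, P* ≈ 28.8

From dP/dt = 0 with P > 0: 0.00258V* = 0.708, so V* = 274.
Substitute into dV/dt = 0: 0.425(1 - 274/849) = 0.00997P*.
The bracket is 0.677, giving P* = 0.288/0.00997 = 28.8.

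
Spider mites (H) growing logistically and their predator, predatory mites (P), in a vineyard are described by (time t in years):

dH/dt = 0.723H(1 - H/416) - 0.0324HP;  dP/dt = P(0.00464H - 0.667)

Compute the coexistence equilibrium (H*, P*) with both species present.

H* ≈ 144, P* ≈ 14.6

From dP/dt = 0 with P > 0: 0.00464H* = 0.667, so H* = 144.
Substitute into dH/dt = 0: 0.723(1 - 144/416) = 0.0324P*.
The bracket is 0.654, giving P* = 0.473/0.0324 = 14.6.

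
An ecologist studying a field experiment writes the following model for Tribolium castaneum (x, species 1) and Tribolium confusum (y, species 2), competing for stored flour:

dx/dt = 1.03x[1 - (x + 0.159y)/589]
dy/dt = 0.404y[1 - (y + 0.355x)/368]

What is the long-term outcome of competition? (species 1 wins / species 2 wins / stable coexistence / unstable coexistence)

Compare the nullcline intercepts: K1/α12 = 589/0.159 = 3700 > K2 = 368; K2/α21 = 368/0.355 = 1040 > K1 = 589.
Since both inequalities hold, each species can invade when rare, so the interior equilibrium is stable.

stable coexistence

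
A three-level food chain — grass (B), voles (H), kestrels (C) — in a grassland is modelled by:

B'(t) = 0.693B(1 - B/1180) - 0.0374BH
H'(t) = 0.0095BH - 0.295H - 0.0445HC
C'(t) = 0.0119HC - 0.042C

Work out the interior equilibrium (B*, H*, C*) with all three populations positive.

B* ≈ 955, H* ≈ 3.53, C* ≈ 197

From dC/dt = 0: 0.0119H* = 0.042, so H* = 3.53.
From dB/dt = 0: 0.693(1 - B*/1180) = 0.0374·3.53, giving B* = 1180·(1 - 0.19) = 955.
From dH/dt = 0: 0.0095·955 - 0.295 = 0.0445C*, so C* = 8.78/0.0445 = 197.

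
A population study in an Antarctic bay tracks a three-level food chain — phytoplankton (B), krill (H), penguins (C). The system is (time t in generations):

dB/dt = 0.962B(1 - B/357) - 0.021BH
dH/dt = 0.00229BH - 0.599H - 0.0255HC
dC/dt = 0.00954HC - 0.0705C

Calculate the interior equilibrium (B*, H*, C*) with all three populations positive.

From dC/dt = 0: 0.00954H* = 0.0705, so H* = 7.39.
From dB/dt = 0: 0.962(1 - B*/357) = 0.021·7.39, giving B* = 357·(1 - 0.161) = 299.
From dH/dt = 0: 0.00229·299 - 0.599 = 0.0255C*, so C* = 0.0866/0.0255 = 3.4.

B* ≈ 299, H* ≈ 7.39, C* ≈ 3.4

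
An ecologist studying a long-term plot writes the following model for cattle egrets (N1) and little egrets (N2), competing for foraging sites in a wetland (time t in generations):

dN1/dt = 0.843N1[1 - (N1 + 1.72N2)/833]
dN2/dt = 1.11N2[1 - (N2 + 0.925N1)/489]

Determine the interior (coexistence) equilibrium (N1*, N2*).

Setting both brackets to zero gives the nullclines N1 + 1.72N2 = 833 and 0.925N1 + N2 = 489.
Substituting N2 = 489 - 0.925N1 into the first: N1(1 - 1.72·0.925) = 833 - 1.72·489.
So N1* = -8.08/-0.591 = 13.7, and then N2* = 489 - 0.925·13.7 = 476.

N1* ≈ 13.7, N2* ≈ 476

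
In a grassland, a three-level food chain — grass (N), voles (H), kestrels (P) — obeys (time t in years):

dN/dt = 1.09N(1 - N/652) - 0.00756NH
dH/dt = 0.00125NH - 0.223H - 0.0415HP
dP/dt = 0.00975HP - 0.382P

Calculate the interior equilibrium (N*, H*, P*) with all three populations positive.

From dP/dt = 0: 0.00975H* = 0.382, so H* = 39.2.
From dN/dt = 0: 1.09(1 - N*/652) = 0.00756·39.2, giving N* = 652·(1 - 0.272) = 475.
From dH/dt = 0: 0.00125·475 - 0.223 = 0.0415P*, so P* = 0.371/0.0415 = 8.93.

N* ≈ 475, H* ≈ 39.2, P* ≈ 8.93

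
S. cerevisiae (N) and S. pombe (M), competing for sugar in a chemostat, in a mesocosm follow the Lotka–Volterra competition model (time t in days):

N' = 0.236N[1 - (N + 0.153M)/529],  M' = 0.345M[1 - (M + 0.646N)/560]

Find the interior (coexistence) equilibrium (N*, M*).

Setting both brackets to zero gives the nullclines N + 0.153M = 529 and 0.646N + M = 560.
Substituting M = 560 - 0.646N into the first: N(1 - 0.153·0.646) = 529 - 0.153·560.
So N* = 443/0.901 = 492, and then M* = 560 - 0.646·492 = 242.

N* ≈ 492, M* ≈ 242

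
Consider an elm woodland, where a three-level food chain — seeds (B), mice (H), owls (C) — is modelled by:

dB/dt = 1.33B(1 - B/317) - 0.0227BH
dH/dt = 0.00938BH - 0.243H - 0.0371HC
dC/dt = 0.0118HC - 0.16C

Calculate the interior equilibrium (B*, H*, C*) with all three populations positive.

From dC/dt = 0: 0.0118H* = 0.16, so H* = 13.6.
From dB/dt = 0: 1.33(1 - B*/317) = 0.0227·13.6, giving B* = 317·(1 - 0.231) = 244.
From dH/dt = 0: 0.00938·244 - 0.243 = 0.0371C*, so C* = 2.04/0.0371 = 55.

B* ≈ 244, H* ≈ 13.6, C* ≈ 55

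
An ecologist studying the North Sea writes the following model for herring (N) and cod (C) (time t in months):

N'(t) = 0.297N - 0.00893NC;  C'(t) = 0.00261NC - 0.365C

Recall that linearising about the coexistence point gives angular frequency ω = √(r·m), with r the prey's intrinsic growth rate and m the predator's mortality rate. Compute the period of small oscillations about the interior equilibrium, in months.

T ≈ 19.1 months

Here r = 0.297 and m = 0.365, so r·m = 0.108.
ω = √0.108 = 0.329 per month, hence T = 2π/ω ≈ 19.1 months.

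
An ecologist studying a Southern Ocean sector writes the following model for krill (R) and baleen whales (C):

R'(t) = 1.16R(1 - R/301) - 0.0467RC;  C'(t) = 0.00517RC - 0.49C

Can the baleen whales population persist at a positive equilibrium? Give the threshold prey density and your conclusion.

The predator equation gives dC/dt > 0 only when R > 0.49/0.00517 = 94.8.
Without the predator, R → K = 301. Since 301 > 94.8, the predator can invade and persist.

Threshold R = 94.8; K > 94.8, so yes, the predator persists.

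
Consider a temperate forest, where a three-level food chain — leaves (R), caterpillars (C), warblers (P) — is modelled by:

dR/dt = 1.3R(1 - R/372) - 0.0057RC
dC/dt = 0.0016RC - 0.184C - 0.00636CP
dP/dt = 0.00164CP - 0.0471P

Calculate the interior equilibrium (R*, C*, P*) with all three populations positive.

From dP/dt = 0: 0.00164C* = 0.0471, so C* = 28.7.
From dR/dt = 0: 1.3(1 - R*/372) = 0.0057·28.7, giving R* = 372·(1 - 0.126) = 325.
From dC/dt = 0: 0.0016·325 - 0.184 = 0.00636P*, so P* = 0.336/0.00636 = 52.9.

R* ≈ 325, C* ≈ 28.7, P* ≈ 52.9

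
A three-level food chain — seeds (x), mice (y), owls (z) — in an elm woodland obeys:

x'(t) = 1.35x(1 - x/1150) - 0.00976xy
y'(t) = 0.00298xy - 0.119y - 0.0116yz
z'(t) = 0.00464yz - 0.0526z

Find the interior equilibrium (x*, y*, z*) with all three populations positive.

x* ≈ 1060, y* ≈ 11.3, z* ≈ 261

From dz/dt = 0: 0.00464y* = 0.0526, so y* = 11.3.
From dx/dt = 0: 1.35(1 - x*/1150) = 0.00976·11.3, giving x* = 1150·(1 - 0.082) = 1060.
From dy/dt = 0: 0.00298·1060 - 0.119 = 0.0116z*, so z* = 3.03/0.0116 = 261.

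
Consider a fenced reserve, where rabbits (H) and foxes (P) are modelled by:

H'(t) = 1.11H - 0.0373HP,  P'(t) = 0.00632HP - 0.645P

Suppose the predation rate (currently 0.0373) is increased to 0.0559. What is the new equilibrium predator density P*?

At the interior fixed point, setting dH/dt = 0 with H > 0 fixes P* = (prey growth rate)/(HP coefficient) — independent of the other coefficients.
With the change, P* = 1.11/0.0559 = 19.9; it falls from 29.8.

P* ≈ 19.9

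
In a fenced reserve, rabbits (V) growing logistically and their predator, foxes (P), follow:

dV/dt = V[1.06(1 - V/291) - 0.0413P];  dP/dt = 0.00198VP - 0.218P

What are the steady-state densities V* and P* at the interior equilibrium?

From dP/dt = 0 with P > 0: 0.00198V* = 0.218, so V* = 110.
Substitute into dV/dt = 0: 1.06(1 - 110/291) = 0.0413P*.
The bracket is 0.622, giving P* = 0.659/0.0413 = 16.

V* ≈ 110, P* ≈ 16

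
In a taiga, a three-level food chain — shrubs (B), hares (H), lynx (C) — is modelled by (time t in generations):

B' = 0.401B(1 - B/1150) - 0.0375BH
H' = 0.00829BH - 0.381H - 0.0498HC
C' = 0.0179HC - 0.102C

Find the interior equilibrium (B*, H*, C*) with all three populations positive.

From dC/dt = 0: 0.0179H* = 0.102, so H* = 5.7.
From dB/dt = 0: 0.401(1 - B*/1150) = 0.0375·5.7, giving B* = 1150·(1 - 0.533) = 537.
From dH/dt = 0: 0.00829·537 - 0.381 = 0.0498C*, so C* = 4.07/0.0498 = 81.8.

B* ≈ 537, H* ≈ 5.7, C* ≈ 81.8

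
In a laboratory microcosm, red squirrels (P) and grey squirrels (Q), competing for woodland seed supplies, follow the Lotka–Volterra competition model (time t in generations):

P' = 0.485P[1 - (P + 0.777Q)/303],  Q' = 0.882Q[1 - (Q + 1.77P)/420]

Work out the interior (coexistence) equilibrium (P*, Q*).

Setting both brackets to zero gives the nullclines P + 0.777Q = 303 and 1.77P + Q = 420.
Substituting Q = 420 - 1.77P into the first: P(1 - 0.777·1.77) = 303 - 0.777·420.
So P* = -23.3/-0.375 = 62.2, and then Q* = 420 - 1.77·62.2 = 310.

P* ≈ 62.2, Q* ≈ 310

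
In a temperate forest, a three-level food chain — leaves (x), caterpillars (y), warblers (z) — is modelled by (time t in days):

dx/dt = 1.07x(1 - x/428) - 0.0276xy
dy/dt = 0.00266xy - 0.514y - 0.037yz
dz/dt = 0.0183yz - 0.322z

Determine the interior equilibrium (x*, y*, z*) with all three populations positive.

From dz/dt = 0: 0.0183y* = 0.322, so y* = 17.6.
From dx/dt = 0: 1.07(1 - x*/428) = 0.0276·17.6, giving x* = 428·(1 - 0.454) = 234.
From dy/dt = 0: 0.00266·234 - 0.514 = 0.037z*, so z* = 0.108/0.037 = 2.91.

x* ≈ 234, y* ≈ 17.6, z* ≈ 2.91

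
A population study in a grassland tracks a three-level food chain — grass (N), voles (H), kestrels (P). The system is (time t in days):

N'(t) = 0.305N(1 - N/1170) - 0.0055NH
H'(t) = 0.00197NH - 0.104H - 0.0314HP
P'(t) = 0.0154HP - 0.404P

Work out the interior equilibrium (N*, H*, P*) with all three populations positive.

From dP/dt = 0: 0.0154H* = 0.404, so H* = 26.2.
From dN/dt = 0: 0.305(1 - N*/1170) = 0.0055·26.2, giving N* = 1170·(1 - 0.473) = 617.
From dH/dt = 0: 0.00197·617 - 0.104 = 0.0314P*, so P* = 1.11/0.0314 = 35.4.

N* ≈ 617, H* ≈ 26.2, P* ≈ 35.4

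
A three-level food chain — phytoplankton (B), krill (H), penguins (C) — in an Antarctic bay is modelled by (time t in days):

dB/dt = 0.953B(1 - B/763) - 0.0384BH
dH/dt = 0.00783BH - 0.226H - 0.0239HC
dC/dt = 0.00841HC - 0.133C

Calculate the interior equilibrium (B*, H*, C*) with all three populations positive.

B* ≈ 277, H* ≈ 15.8, C* ≈ 81.2

From dC/dt = 0: 0.00841H* = 0.133, so H* = 15.8.
From dB/dt = 0: 0.953(1 - B*/763) = 0.0384·15.8, giving B* = 763·(1 - 0.637) = 277.
From dH/dt = 0: 0.00783·277 - 0.226 = 0.0239C*, so C* = 1.94/0.0239 = 81.2.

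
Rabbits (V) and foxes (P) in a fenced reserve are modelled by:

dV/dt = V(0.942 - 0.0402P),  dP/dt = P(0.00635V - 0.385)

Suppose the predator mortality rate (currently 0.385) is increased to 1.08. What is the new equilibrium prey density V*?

At the interior fixed point, setting dP/dt = 0 with P > 0 fixes V* = (predator death rate)/(VP coefficient) — independent of the other coefficients.
With the change, V* = 1.08/0.00635 = 170; it rises from 60.6.

V* ≈ 170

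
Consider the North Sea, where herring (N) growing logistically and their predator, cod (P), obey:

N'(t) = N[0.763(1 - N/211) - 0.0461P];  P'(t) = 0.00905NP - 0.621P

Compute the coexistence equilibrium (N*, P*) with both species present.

From dP/dt = 0 with P > 0: 0.00905N* = 0.621, so N* = 68.6.
Substitute into dN/dt = 0: 0.763(1 - 68.6/211) = 0.0461P*.
The bracket is 0.675, giving P* = 0.515/0.0461 = 11.2.

N* ≈ 68.6, P* ≈ 11.2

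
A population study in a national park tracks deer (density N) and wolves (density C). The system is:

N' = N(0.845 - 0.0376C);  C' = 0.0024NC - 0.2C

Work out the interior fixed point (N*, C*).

N* ≈ 83.3, C* ≈ 22.5

Set dC/dt = 0 with C > 0: 0.0024N - 0.2 = 0, so N* = 0.2/0.0024 = 83.3.
Set dN/dt = 0 with N > 0: 0.845 - 0.0376C = 0, so C* = 0.845/0.0376 = 22.5.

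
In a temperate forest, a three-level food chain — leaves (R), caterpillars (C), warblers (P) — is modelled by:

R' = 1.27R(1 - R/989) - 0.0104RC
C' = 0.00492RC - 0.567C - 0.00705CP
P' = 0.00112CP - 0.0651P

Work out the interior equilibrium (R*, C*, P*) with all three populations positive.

R* ≈ 518, C* ≈ 58.1, P* ≈ 281

From dP/dt = 0: 0.00112C* = 0.0651, so C* = 58.1.
From dR/dt = 0: 1.27(1 - R*/989) = 0.0104·58.1, giving R* = 989·(1 - 0.476) = 518.
From dC/dt = 0: 0.00492·518 - 0.567 = 0.00705P*, so P* = 1.98/0.00705 = 281.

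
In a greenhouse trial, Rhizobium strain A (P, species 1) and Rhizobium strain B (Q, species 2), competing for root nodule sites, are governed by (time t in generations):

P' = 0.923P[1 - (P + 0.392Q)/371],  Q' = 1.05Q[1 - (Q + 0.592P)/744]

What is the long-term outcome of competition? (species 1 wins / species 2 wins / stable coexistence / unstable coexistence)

Compare the nullcline intercepts: K1/α12 = 371/0.392 = 946 > K2 = 744; K2/α21 = 744/0.592 = 1260 > K1 = 371.
Since both inequalities hold, each species can invade when rare, so the interior equilibrium is stable.

stable coexistence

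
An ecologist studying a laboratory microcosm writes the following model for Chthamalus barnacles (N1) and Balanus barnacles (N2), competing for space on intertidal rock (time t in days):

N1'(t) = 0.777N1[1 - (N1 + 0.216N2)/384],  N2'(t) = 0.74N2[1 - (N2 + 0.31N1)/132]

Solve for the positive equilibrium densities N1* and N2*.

Setting both brackets to zero gives the nullclines N1 + 0.216N2 = 384 and 0.31N1 + N2 = 132.
Substituting N2 = 132 - 0.31N1 into the first: N1(1 - 0.216·0.31) = 384 - 0.216·132.
So N1* = 355/0.933 = 381, and then N2* = 132 - 0.31·381 = 13.9.

N1* ≈ 381, N2* ≈ 13.9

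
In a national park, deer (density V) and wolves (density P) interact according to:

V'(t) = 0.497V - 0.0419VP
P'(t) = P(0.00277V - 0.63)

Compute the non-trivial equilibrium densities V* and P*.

Set dP/dt = 0 with P > 0: 0.00277V - 0.63 = 0, so V* = 0.63/0.00277 = 227.
Set dV/dt = 0 with V > 0: 0.497 - 0.0419P = 0, so P* = 0.497/0.0419 = 11.9.

V* ≈ 227, P* ≈ 11.9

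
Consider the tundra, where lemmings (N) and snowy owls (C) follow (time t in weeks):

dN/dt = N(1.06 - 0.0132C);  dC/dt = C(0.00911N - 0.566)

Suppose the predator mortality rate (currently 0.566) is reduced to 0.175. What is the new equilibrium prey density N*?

N* ≈ 19.2

At the interior fixed point, setting dC/dt = 0 with C > 0 fixes N* = (predator death rate)/(NC coefficient) — independent of the other coefficients.
With the change, N* = 0.175/0.00911 = 19.2; it falls from 62.1.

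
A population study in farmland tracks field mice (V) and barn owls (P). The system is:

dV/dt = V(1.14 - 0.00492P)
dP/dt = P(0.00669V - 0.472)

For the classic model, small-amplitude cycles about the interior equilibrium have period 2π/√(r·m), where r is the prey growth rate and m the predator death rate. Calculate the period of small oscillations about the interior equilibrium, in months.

Here r = 1.14 and m = 0.472, so r·m = 0.538.
ω = √0.538 = 0.734 per month, hence T = 2π/ω ≈ 8.57 months.

T ≈ 8.57 months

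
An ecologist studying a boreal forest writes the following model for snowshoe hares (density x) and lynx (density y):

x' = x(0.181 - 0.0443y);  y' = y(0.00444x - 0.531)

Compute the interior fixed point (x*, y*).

Set dy/dt = 0 with y > 0: 0.00444x - 0.531 = 0, so x* = 0.531/0.00444 = 120.
Set dx/dt = 0 with x > 0: 0.181 - 0.0443y = 0, so y* = 0.181/0.0443 = 4.09.

x* ≈ 120, y* ≈ 4.09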